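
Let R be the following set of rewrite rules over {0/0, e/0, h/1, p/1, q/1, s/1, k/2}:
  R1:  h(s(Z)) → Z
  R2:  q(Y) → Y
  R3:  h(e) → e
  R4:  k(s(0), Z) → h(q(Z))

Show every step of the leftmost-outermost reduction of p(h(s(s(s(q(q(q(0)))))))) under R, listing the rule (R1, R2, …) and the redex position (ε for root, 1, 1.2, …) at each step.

1. p(h(s(s(s(q(q(q(0))))))))  →  p(s(s(q(q(q(0))))))   [R1 at 1]
2. p(s(s(q(q(q(0))))))  →  p(s(s(q(q(0)))))   [R2 at 1.1.1]
3. p(s(s(q(q(0)))))  →  p(s(s(q(0))))   [R2 at 1.1.1]
4. p(s(s(q(0))))  →  p(s(s(0)))   [R2 at 1.1.1]

p(s(s(0)))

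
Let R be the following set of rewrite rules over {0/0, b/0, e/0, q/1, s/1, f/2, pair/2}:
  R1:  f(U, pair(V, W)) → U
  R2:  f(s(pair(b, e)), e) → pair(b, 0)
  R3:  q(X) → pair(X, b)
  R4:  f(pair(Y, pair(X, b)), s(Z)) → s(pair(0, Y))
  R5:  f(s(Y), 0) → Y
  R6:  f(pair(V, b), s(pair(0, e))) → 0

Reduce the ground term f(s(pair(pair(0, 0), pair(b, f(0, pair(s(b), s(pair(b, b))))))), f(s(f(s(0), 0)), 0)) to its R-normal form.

1. f(s(pair(pair(0, 0), pair(b, f(0, pair(s(b), s(pair(b, b))))))), f(s(f(s(0), 0)), 0))  →  f(s(pair(pair(0, 0), pair(b, 0))), f(s(f(s(0), 0)), 0))   [R1 at 1.1.2.2]
2. f(s(pair(pair(0, 0), pair(b, 0))), f(s(f(s(0), 0)), 0))  →  f(s(pair(pair(0, 0), pair(b, 0))), f(s(0), 0))   [R5 at 2]
3. f(s(pair(pair(0, 0), pair(b, 0))), f(s(0), 0))  →  f(s(pair(pair(0, 0), pair(b, 0))), 0)   [R5 at 2]
4. f(s(pair(pair(0, 0), pair(b, 0))), 0)  →  pair(pair(0, 0), pair(b, 0))   [R5 at ε]

pair(pair(0, 0), pair(b, 0))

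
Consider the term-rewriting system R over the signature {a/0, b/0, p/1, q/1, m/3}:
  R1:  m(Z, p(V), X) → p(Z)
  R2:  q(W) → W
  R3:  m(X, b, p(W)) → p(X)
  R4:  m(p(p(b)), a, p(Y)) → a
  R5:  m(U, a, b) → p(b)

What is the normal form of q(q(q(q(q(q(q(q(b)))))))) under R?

b

1. q(q(q(q(q(q(q(q(b))))))))  →  q(q(q(q(q(q(q(b)))))))   [R2 at ε]
2. q(q(q(q(q(q(q(b)))))))  →  q(q(q(q(q(q(b))))))   [R2 at ε]
3. q(q(q(q(q(q(b))))))  →  q(q(q(q(q(b)))))   [R2 at ε]
4. q(q(q(q(q(b)))))  →  q(q(q(q(b))))   [R2 at ε]
5. q(q(q(q(b))))  →  q(q(q(b)))   [R2 at ε]
6. q(q(q(b)))  →  q(q(b))   [R2 at ε]
7. q(q(b))  →  q(b)   [R2 at ε]
8. q(b)  →  b   [R2 at ε]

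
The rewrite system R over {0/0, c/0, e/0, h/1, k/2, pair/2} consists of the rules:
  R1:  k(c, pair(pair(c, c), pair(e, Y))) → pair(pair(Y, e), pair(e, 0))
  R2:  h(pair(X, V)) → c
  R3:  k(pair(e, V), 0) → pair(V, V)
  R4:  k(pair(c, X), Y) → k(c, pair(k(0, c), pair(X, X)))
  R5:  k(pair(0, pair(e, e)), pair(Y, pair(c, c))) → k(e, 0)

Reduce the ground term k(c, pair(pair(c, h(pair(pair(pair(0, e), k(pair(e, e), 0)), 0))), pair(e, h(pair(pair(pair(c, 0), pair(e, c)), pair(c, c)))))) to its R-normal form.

1. k(c, pair(pair(c, h(pair(pair(pair(0, e), k(pair(e, e), 0)), 0))), pair(e, h(pair(pair(pair(c, 0), pair(e, c)), pair(c, c))))))  →  k(c, pair(pair(c, c), pair(e, h(pair(pair(pair(c, 0), pair(e, c)), pair(c, c))))))   [R2 at 2.1.2]
2. k(c, pair(pair(c, c), pair(e, h(pair(pair(pair(c, 0), pair(e, c)), pair(c, c))))))  →  pair(pair(h(pair(pair(pair(c, 0), pair(e, c)), pair(c, c))), e), pair(e, 0))   [R1 at ε]
3. pair(pair(h(pair(pair(pair(c, 0), pair(e, c)), pair(c, c))), e), pair(e, 0))  →  pair(pair(c, e), pair(e, 0))   [R2 at 1.1]

pair(pair(c, e), pair(e, 0))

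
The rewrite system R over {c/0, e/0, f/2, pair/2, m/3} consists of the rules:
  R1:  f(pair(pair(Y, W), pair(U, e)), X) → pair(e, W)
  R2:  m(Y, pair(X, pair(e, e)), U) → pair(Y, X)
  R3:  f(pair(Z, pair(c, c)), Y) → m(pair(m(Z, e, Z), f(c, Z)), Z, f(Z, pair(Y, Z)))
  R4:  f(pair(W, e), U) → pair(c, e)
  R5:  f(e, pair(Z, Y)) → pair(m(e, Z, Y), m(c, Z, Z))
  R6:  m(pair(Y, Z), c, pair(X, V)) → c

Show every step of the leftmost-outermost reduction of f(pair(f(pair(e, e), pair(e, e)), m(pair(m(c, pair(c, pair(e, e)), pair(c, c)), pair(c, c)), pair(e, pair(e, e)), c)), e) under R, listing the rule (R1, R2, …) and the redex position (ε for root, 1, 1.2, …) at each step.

pair(e, e)

1. f(pair(f(pair(e, e), pair(e, e)), m(pair(m(c, pair(c, pair(e, e)), pair(c, c)), pair(c, c)), pair(e, pair(e, e)), c)), e)  →  f(pair(pair(c, e), m(pair(m(c, pair(c, pair(e, e)), pair(c, c)), pair(c, c)), pair(e, pair(e, e)), c)), e)   [R4 at 1.1]
2. f(pair(pair(c, e), m(pair(m(c, pair(c, pair(e, e)), pair(c, c)), pair(c, c)), pair(e, pair(e, e)), c)), e)  →  f(pair(pair(c, e), pair(pair(m(c, pair(c, pair(e, e)), pair(c, c)), pair(c, c)), e)), e)   [R2 at 1.2]
3. f(pair(pair(c, e), pair(pair(m(c, pair(c, pair(e, e)), pair(c, c)), pair(c, c)), e)), e)  →  pair(e, e)   [R1 at ε]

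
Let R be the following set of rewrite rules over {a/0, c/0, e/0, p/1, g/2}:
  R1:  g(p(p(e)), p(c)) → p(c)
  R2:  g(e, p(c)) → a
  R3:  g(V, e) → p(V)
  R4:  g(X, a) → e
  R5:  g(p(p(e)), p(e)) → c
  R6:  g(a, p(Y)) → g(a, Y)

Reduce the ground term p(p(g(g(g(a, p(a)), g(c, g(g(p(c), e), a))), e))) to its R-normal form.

1. p(p(g(g(g(a, p(a)), g(c, g(g(p(c), e), a))), e)))  →  p(p(p(g(g(a, p(a)), g(c, g(g(p(c), e), a))))))   [R3 at 1.1]
2. p(p(p(g(g(a, p(a)), g(c, g(g(p(c), e), a))))))  →  p(p(p(g(g(a, a), g(c, g(g(p(c), e), a))))))   [R6 at 1.1.1.1]
3. p(p(p(g(g(a, a), g(c, g(g(p(c), e), a))))))  →  p(p(p(g(e, g(c, g(g(p(c), e), a))))))   [R4 at 1.1.1.1]
4. p(p(p(g(e, g(c, g(g(p(c), e), a))))))  →  p(p(p(g(e, g(c, e)))))   [R4 at 1.1.1.2.2]
5. p(p(p(g(e, g(c, e)))))  →  p(p(p(g(e, p(c)))))   [R3 at 1.1.1.2]
6. p(p(p(g(e, p(c)))))  →  p(p(p(a)))   [R2 at 1.1.1]

p(p(p(a)))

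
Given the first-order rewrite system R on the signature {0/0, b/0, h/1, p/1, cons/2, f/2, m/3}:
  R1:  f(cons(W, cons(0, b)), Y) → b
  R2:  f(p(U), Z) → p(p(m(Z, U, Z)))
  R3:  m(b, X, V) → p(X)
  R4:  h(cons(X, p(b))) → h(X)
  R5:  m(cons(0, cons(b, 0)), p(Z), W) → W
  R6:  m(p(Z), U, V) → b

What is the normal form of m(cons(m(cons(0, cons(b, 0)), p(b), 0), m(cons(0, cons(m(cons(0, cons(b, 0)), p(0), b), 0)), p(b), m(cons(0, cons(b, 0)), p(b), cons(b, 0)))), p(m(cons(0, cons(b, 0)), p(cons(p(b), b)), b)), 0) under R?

0

1. m(cons(m(cons(0, cons(b, 0)), p(b), 0), m(cons(0, cons(m(cons(0, cons(b, 0)), p(0), b), 0)), p(b), m(cons(0, cons(b, 0)), p(b), cons(b, 0)))), p(m(cons(0, cons(b, 0)), p(cons(p(b), b)), b)), 0)  →  m(cons(0, m(cons(0, cons(m(cons(0, cons(b, 0)), p(0), b), 0)), p(b), m(cons(0, cons(b, 0)), p(b), cons(b, 0)))), p(m(cons(0, cons(b, 0)), p(cons(p(b), b)), b)), 0)   [R5 at 1.1]
2. m(cons(0, m(cons(0, cons(m(cons(0, cons(b, 0)), p(0), b), 0)), p(b), m(cons(0, cons(b, 0)), p(b), cons(b, 0)))), p(m(cons(0, cons(b, 0)), p(cons(p(b), b)), b)), 0)  →  m(cons(0, m(cons(0, cons(b, 0)), p(b), m(cons(0, cons(b, 0)), p(b), cons(b, 0)))), p(m(cons(0, cons(b, 0)), p(cons(p(b), b)), b)), 0)   [R5 at 1.2.1.2.1]
3. m(cons(0, m(cons(0, cons(b, 0)), p(b), m(cons(0, cons(b, 0)), p(b), cons(b, 0)))), p(m(cons(0, cons(b, 0)), p(cons(p(b), b)), b)), 0)  →  m(cons(0, m(cons(0, cons(b, 0)), p(b), cons(b, 0))), p(m(cons(0, cons(b, 0)), p(cons(p(b), b)), b)), 0)   [R5 at 1.2]
4. m(cons(0, m(cons(0, cons(b, 0)), p(b), cons(b, 0))), p(m(cons(0, cons(b, 0)), p(cons(p(b), b)), b)), 0)  →  m(cons(0, cons(b, 0)), p(m(cons(0, cons(b, 0)), p(cons(p(b), b)), b)), 0)   [R5 at 1.2]
5. m(cons(0, cons(b, 0)), p(m(cons(0, cons(b, 0)), p(cons(p(b), b)), b)), 0)  →  0   [R5 at ε]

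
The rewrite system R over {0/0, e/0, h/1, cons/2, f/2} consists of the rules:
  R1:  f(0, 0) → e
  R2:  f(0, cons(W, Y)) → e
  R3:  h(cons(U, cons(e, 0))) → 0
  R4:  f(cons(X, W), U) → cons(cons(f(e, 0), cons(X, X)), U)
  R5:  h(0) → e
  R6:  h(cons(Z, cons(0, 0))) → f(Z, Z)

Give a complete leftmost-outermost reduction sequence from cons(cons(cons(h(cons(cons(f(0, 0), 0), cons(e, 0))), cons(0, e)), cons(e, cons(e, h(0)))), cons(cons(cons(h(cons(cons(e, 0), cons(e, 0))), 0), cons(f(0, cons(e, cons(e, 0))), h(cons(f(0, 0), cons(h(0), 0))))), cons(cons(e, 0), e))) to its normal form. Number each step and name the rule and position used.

1. cons(cons(cons(h(cons(cons(f(0, 0), 0), cons(e, 0))), cons(0, e)), cons(e, cons(e, h(0)))), cons(cons(cons(h(cons(cons(e, 0), cons(e, 0))), 0), cons(f(0, cons(e, cons(e, 0))), h(cons(f(0, 0), cons(h(0), 0))))), cons(cons(e, 0), e)))  →  cons(cons(cons(0, cons(0, e)), cons(e, cons(e, h(0)))), cons(cons(cons(h(cons(cons(e, 0), cons(e, 0))), 0), cons(f(0, cons(e, cons(e, 0))), h(cons(f(0, 0), cons(h(0), 0))))), cons(cons(e, 0), e)))   [R3 at 1.1.1]
2. cons(cons(cons(0, cons(0, e)), cons(e, cons(e, h(0)))), cons(cons(cons(h(cons(cons(e, 0), cons(e, 0))), 0), cons(f(0, cons(e, cons(e, 0))), h(cons(f(0, 0), cons(h(0), 0))))), cons(cons(e, 0), e)))  →  cons(cons(cons(0, cons(0, e)), cons(e, cons(e, e))), cons(cons(cons(h(cons(cons(e, 0), cons(e, 0))), 0), cons(f(0, cons(e, cons(e, 0))), h(cons(f(0, 0), cons(h(0), 0))))), cons(cons(e, 0), e)))   [R5 at 1.2.2.2]
3. cons(cons(cons(0, cons(0, e)), cons(e, cons(e, e))), cons(cons(cons(h(cons(cons(e, 0), cons(e, 0))), 0), cons(f(0, cons(e, cons(e, 0))), h(cons(f(0, 0), cons(h(0), 0))))), cons(cons(e, 0), e)))  →  cons(cons(cons(0, cons(0, e)), cons(e, cons(e, e))), cons(cons(cons(0, 0), cons(f(0, cons(e, cons(e, 0))), h(cons(f(0, 0), cons(h(0), 0))))), cons(cons(e, 0), e)))   [R3 at 2.1.1.1]
4. cons(cons(cons(0, cons(0, e)), cons(e, cons(e, e))), cons(cons(cons(0, 0), cons(f(0, cons(e, cons(e, 0))), h(cons(f(0, 0), cons(h(0), 0))))), cons(cons(e, 0), e)))  →  cons(cons(cons(0, cons(0, e)), cons(e, cons(e, e))), cons(cons(cons(0, 0), cons(e, h(cons(f(0, 0), cons(h(0), 0))))), cons(cons(e, 0), e)))   [R2 at 2.1.2.1]
5. cons(cons(cons(0, cons(0, e)), cons(e, cons(e, e))), cons(cons(cons(0, 0), cons(e, h(cons(f(0, 0), cons(h(0), 0))))), cons(cons(e, 0), e)))  →  cons(cons(cons(0, cons(0, e)), cons(e, cons(e, e))), cons(cons(cons(0, 0), cons(e, h(cons(e, cons(h(0), 0))))), cons(cons(e, 0), e)))   [R1 at 2.1.2.2.1.1]
6. cons(cons(cons(0, cons(0, e)), cons(e, cons(e, e))), cons(cons(cons(0, 0), cons(e, h(cons(e, cons(h(0), 0))))), cons(cons(e, 0), e)))  →  cons(cons(cons(0, cons(0, e)), cons(e, cons(e, e))), cons(cons(cons(0, 0), cons(e, h(cons(e, cons(e, 0))))), cons(cons(e, 0), e)))   [R5 at 2.1.2.2.1.2.1]
7. cons(cons(cons(0, cons(0, e)), cons(e, cons(e, e))), cons(cons(cons(0, 0), cons(e, h(cons(e, cons(e, 0))))), cons(cons(e, 0), e)))  →  cons(cons(cons(0, cons(0, e)), cons(e, cons(e, e))), cons(cons(cons(0, 0), cons(e, 0)), cons(cons(e, 0), e)))   [R3 at 2.1.2.2]

cons(cons(cons(0, cons(0, e)), cons(e, cons(e, e))), cons(cons(cons(0, 0), cons(e, 0)), cons(cons(e, 0), e)))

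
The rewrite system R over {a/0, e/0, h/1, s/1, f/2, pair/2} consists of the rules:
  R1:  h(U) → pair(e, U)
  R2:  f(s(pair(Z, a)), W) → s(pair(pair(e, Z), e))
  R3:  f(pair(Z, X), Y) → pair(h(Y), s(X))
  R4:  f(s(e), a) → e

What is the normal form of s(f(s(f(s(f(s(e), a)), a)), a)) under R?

s(e)

1. s(f(s(f(s(f(s(e), a)), a)), a))  →  s(f(s(f(s(e), a)), a))   [R4 at 1.1.1.1.1]
2. s(f(s(f(s(e), a)), a))  →  s(f(s(e), a))   [R4 at 1.1.1]
3. s(f(s(e), a))  →  s(e)   [R4 at 1]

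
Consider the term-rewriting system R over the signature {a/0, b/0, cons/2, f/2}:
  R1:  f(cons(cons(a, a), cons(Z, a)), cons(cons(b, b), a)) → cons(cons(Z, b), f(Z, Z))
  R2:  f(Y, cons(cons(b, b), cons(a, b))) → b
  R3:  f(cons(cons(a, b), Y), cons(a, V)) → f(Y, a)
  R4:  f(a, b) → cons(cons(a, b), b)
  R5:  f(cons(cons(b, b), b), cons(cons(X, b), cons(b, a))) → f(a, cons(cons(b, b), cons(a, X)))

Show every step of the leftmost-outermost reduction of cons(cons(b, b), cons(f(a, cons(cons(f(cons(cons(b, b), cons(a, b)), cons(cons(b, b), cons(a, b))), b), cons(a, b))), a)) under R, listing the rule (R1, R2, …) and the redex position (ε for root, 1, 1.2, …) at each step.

1. cons(cons(b, b), cons(f(a, cons(cons(f(cons(cons(b, b), cons(a, b)), cons(cons(b, b), cons(a, b))), b), cons(a, b))), a))  →  cons(cons(b, b), cons(f(a, cons(cons(b, b), cons(a, b))), a))   [R2 at 2.1.2.1.1]
2. cons(cons(b, b), cons(f(a, cons(cons(b, b), cons(a, b))), a))  →  cons(cons(b, b), cons(b, a))   [R2 at 2.1]

cons(cons(b, b), cons(b, a))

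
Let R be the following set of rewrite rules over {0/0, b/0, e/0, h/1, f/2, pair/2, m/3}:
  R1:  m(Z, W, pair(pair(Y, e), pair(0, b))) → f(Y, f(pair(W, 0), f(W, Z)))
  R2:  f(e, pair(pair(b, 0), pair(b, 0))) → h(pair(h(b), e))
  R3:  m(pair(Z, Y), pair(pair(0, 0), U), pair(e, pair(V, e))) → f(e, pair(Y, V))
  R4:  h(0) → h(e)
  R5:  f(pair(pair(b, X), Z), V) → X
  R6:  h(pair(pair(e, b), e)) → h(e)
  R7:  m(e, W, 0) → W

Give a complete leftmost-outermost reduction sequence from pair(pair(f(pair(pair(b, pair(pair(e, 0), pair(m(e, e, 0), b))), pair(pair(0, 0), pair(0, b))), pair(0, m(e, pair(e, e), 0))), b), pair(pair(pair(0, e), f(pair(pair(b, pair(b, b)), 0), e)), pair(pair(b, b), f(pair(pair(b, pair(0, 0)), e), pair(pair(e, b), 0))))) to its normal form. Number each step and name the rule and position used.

1. pair(pair(f(pair(pair(b, pair(pair(e, 0), pair(m(e, e, 0), b))), pair(pair(0, 0), pair(0, b))), pair(0, m(e, pair(e, e), 0))), b), pair(pair(pair(0, e), f(pair(pair(b, pair(b, b)), 0), e)), pair(pair(b, b), f(pair(pair(b, pair(0, 0)), e), pair(pair(e, b), 0)))))  →  pair(pair(pair(pair(e, 0), pair(m(e, e, 0), b)), b), pair(pair(pair(0, e), f(pair(pair(b, pair(b, b)), 0), e)), pair(pair(b, b), f(pair(pair(b, pair(0, 0)), e), pair(pair(e, b), 0)))))   [R5 at 1.1]
2. pair(pair(pair(pair(e, 0), pair(m(e, e, 0), b)), b), pair(pair(pair(0, e), f(pair(pair(b, pair(b, b)), 0), e)), pair(pair(b, b), f(pair(pair(b, pair(0, 0)), e), pair(pair(e, b), 0)))))  →  pair(pair(pair(pair(e, 0), pair(e, b)), b), pair(pair(pair(0, e), f(pair(pair(b, pair(b, b)), 0), e)), pair(pair(b, b), f(pair(pair(b, pair(0, 0)), e), pair(pair(e, b), 0)))))   [R7 at 1.1.2.1]
3. pair(pair(pair(pair(e, 0), pair(e, b)), b), pair(pair(pair(0, e), f(pair(pair(b, pair(b, b)), 0), e)), pair(pair(b, b), f(pair(pair(b, pair(0, 0)), e), pair(pair(e, b), 0)))))  →  pair(pair(pair(pair(e, 0), pair(e, b)), b), pair(pair(pair(0, e), pair(b, b)), pair(pair(b, b), f(pair(pair(b, pair(0, 0)), e), pair(pair(e, b), 0)))))   [R5 at 2.1.2]
4. pair(pair(pair(pair(e, 0), pair(e, b)), b), pair(pair(pair(0, e), pair(b, b)), pair(pair(b, b), f(pair(pair(b, pair(0, 0)), e), pair(pair(e, b), 0)))))  →  pair(pair(pair(pair(e, 0), pair(e, b)), b), pair(pair(pair(0, e), pair(b, b)), pair(pair(b, b), pair(0, 0))))   [R5 at 2.2.2]

pair(pair(pair(pair(e, 0), pair(e, b)), b), pair(pair(pair(0, e), pair(b, b)), pair(pair(b, b), pair(0, 0))))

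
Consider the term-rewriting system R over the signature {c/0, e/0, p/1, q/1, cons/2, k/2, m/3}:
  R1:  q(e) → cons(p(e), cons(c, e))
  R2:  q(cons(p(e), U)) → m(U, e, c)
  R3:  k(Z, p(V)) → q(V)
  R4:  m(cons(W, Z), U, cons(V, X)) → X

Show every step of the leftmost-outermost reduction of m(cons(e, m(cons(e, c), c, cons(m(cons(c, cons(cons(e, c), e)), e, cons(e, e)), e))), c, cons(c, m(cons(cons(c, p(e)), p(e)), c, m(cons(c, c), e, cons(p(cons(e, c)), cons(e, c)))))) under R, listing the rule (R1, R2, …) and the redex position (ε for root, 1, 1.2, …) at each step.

1. m(cons(e, m(cons(e, c), c, cons(m(cons(c, cons(cons(e, c), e)), e, cons(e, e)), e))), c, cons(c, m(cons(cons(c, p(e)), p(e)), c, m(cons(c, c), e, cons(p(cons(e, c)), cons(e, c))))))  →  m(cons(cons(c, p(e)), p(e)), c, m(cons(c, c), e, cons(p(cons(e, c)), cons(e, c))))   [R4 at ε]
2. m(cons(cons(c, p(e)), p(e)), c, m(cons(c, c), e, cons(p(cons(e, c)), cons(e, c))))  →  m(cons(cons(c, p(e)), p(e)), c, cons(e, c))   [R4 at 3]
3. m(cons(cons(c, p(e)), p(e)), c, cons(e, c))  →  c   [R4 at ε]

c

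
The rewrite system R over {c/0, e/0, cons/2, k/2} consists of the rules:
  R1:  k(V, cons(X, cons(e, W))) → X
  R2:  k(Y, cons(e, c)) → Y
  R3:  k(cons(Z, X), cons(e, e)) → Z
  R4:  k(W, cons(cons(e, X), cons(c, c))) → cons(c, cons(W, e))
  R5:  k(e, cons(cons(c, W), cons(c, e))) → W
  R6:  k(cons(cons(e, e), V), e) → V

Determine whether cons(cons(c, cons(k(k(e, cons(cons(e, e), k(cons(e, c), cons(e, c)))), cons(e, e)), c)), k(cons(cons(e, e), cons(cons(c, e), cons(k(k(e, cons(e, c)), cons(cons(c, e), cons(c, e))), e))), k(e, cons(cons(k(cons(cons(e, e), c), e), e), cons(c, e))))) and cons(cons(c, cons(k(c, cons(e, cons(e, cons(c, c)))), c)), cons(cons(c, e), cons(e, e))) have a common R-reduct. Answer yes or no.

Reduce t₁ = cons(cons(c, cons(k(k(e, cons(cons(e, e), k(cons(e, c), cons(e, c)))), cons(e, e)), c)), k(cons(cons(e, e), cons(cons(c, e), cons(k(k(e, cons(e, c)), cons(cons(c, e), cons(c, e))), e))), k(e, cons(cons(k(cons(cons(e, e), c), e), e), cons(c, e))))):
1. cons(cons(c, cons(k(k(e, cons(cons(e, e), k(cons(e, c), cons(e, c)))), cons(e, e)), c)), k(cons(cons(e, e), cons(cons(c, e), cons(k(k(e, cons(e, c)), cons(cons(c, e), cons(c, e))), e))), k(e, cons(cons(k(cons(cons(e, e), c), e), e), cons(c, e)))))  →  cons(cons(c, cons(k(k(e, cons(cons(e, e), cons(e, c))), cons(e, e)), c)), k(cons(cons(e, e), cons(cons(c, e), cons(k(k(e, cons(e, c)), cons(cons(c, e), cons(c, e))), e))), k(e, cons(cons(k(cons(cons(e, e), c), e), e), cons(c, e)))))   [R2 at 1.2.1.1.2.2]
2. cons(cons(c, cons(k(k(e, cons(cons(e, e), cons(e, c))), cons(e, e)), c)), k(cons(cons(e, e), cons(cons(c, e), cons(k(k(e, cons(e, c)), cons(cons(c, e), cons(c, e))), e))), k(e, cons(cons(k(cons(cons(e, e), c), e), e), cons(c, e)))))  →  cons(cons(c, cons(k(cons(e, e), cons(e, e)), c)), k(cons(cons(e, e), cons(cons(c, e), cons(k(k(e, cons(e, c)), cons(cons(c, e), cons(c, e))), e))), k(e, cons(cons(k(cons(cons(e, e), c), e), e), cons(c, e)))))   [R1 at 1.2.1.1]
3. cons(cons(c, cons(k(cons(e, e), cons(e, e)), c)), k(cons(cons(e, e), cons(cons(c, e), cons(k(k(e, cons(e, c)), cons(cons(c, e), cons(c, e))), e))), k(e, cons(cons(k(cons(cons(e, e), c), e), e), cons(c, e)))))  →  cons(cons(c, cons(e, c)), k(cons(cons(e, e), cons(cons(c, e), cons(k(k(e, cons(e, c)), cons(cons(c, e), cons(c, e))), e))), k(e, cons(cons(k(cons(cons(e, e), c), e), e), cons(c, e)))))   [R3 at 1.2.1]
4. cons(cons(c, cons(e, c)), k(cons(cons(e, e), cons(cons(c, e), cons(k(k(e, cons(e, c)), cons(cons(c, e), cons(c, e))), e))), k(e, cons(cons(k(cons(cons(e, e), c), e), e), cons(c, e)))))  →  cons(cons(c, cons(e, c)), k(cons(cons(e, e), cons(cons(c, e), cons(k(e, cons(cons(c, e), cons(c, e))), e))), k(e, cons(cons(k(cons(cons(e, e), c), e), e), cons(c, e)))))   [R2 at 2.1.2.2.1.1]
5. cons(cons(c, cons(e, c)), k(cons(cons(e, e), cons(cons(c, e), cons(k(e, cons(cons(c, e), cons(c, e))), e))), k(e, cons(cons(k(cons(cons(e, e), c), e), e), cons(c, e)))))  →  cons(cons(c, cons(e, c)), k(cons(cons(e, e), cons(cons(c, e), cons(e, e))), k(e, cons(cons(k(cons(cons(e, e), c), e), e), cons(c, e)))))   [R5 at 2.1.2.2.1]
6. cons(cons(c, cons(e, c)), k(cons(cons(e, e), cons(cons(c, e), cons(e, e))), k(e, cons(cons(k(cons(cons(e, e), c), e), e), cons(c, e)))))  →  cons(cons(c, cons(e, c)), k(cons(cons(e, e), cons(cons(c, e), cons(e, e))), k(e, cons(cons(c, e), cons(c, e)))))   [R6 at 2.2.2.1.1]
7. cons(cons(c, cons(e, c)), k(cons(cons(e, e), cons(cons(c, e), cons(e, e))), k(e, cons(cons(c, e), cons(c, e)))))  →  cons(cons(c, cons(e, c)), k(cons(cons(e, e), cons(cons(c, e), cons(e, e))), e))   [R5 at 2.2]
8. cons(cons(c, cons(e, c)), k(cons(cons(e, e), cons(cons(c, e), cons(e, e))), e))  →  cons(cons(c, cons(e, c)), cons(cons(c, e), cons(e, e)))   [R6 at 2]

Reduce t₂ = cons(cons(c, cons(k(c, cons(e, cons(e, cons(c, c)))), c)), cons(cons(c, e), cons(e, e))):
1. cons(cons(c, cons(k(c, cons(e, cons(e, cons(c, c)))), c)), cons(cons(c, e), cons(e, e)))  →  cons(cons(c, cons(e, c)), cons(cons(c, e), cons(e, e)))   [R1 at 1.2.1]

yes — NF(t₁) = cons(cons(c, cons(e, c)), cons(cons(c, e), cons(e, e))), NF(t₂) = cons(cons(c, cons(e, c)), cons(cons(c, e), cons(e, e)))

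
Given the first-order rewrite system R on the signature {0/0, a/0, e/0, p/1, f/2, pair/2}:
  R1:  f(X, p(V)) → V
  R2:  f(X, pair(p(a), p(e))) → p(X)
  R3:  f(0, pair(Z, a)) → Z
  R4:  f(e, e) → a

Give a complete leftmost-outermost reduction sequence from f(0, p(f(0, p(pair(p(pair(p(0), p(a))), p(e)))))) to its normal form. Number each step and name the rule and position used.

1. f(0, p(f(0, p(pair(p(pair(p(0), p(a))), p(e))))))  →  f(0, p(pair(p(pair(p(0), p(a))), p(e))))   [R1 at ε]
2. f(0, p(pair(p(pair(p(0), p(a))), p(e))))  →  pair(p(pair(p(0), p(a))), p(e))   [R1 at ε]

pair(p(pair(p(0), p(a))), p(e))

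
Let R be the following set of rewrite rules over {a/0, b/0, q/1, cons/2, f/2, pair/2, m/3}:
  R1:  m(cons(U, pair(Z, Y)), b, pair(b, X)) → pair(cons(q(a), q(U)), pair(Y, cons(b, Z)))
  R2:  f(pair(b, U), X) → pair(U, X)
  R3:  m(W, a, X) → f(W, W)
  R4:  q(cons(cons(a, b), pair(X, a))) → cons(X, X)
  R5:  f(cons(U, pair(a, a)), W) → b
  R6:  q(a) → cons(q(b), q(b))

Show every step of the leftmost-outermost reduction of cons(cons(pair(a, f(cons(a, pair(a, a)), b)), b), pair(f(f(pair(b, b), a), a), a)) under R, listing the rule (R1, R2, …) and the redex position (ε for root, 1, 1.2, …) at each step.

cons(cons(pair(a, b), b), pair(pair(a, a), a))

1. cons(cons(pair(a, f(cons(a, pair(a, a)), b)), b), pair(f(f(pair(b, b), a), a), a))  →  cons(cons(pair(a, b), b), pair(f(f(pair(b, b), a), a), a))   [R5 at 1.1.2]
2. cons(cons(pair(a, b), b), pair(f(f(pair(b, b), a), a), a))  →  cons(cons(pair(a, b), b), pair(f(pair(b, a), a), a))   [R2 at 2.1.1]
3. cons(cons(pair(a, b), b), pair(f(pair(b, a), a), a))  →  cons(cons(pair(a, b), b), pair(pair(a, a), a))   [R2 at 2.1]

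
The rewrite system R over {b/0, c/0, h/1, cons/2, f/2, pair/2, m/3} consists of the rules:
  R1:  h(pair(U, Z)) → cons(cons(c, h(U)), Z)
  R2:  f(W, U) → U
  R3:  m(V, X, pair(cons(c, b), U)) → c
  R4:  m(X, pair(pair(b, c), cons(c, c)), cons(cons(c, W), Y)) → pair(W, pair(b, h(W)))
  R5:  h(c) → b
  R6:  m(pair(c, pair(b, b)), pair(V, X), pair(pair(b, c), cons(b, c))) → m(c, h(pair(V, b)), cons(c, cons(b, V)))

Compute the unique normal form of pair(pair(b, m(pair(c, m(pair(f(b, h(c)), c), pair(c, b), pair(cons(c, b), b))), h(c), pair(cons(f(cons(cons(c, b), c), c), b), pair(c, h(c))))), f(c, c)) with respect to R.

pair(pair(b, c), c)

1. pair(pair(b, m(pair(c, m(pair(f(b, h(c)), c), pair(c, b), pair(cons(c, b), b))), h(c), pair(cons(f(cons(cons(c, b), c), c), b), pair(c, h(c))))), f(c, c))  →  pair(pair(b, m(pair(c, c), h(c), pair(cons(f(cons(cons(c, b), c), c), b), pair(c, h(c))))), f(c, c))   [R3 at 1.2.1.2]
2. pair(pair(b, m(pair(c, c), h(c), pair(cons(f(cons(cons(c, b), c), c), b), pair(c, h(c))))), f(c, c))  →  pair(pair(b, m(pair(c, c), b, pair(cons(f(cons(cons(c, b), c), c), b), pair(c, h(c))))), f(c, c))   [R5 at 1.2.2]
3. pair(pair(b, m(pair(c, c), b, pair(cons(f(cons(cons(c, b), c), c), b), pair(c, h(c))))), f(c, c))  →  pair(pair(b, m(pair(c, c), b, pair(cons(c, b), pair(c, h(c))))), f(c, c))   [R2 at 1.2.3.1.1]
4. pair(pair(b, m(pair(c, c), b, pair(cons(c, b), pair(c, h(c))))), f(c, c))  →  pair(pair(b, c), f(c, c))   [R3 at 1.2]
5. pair(pair(b, c), f(c, c))  →  pair(pair(b, c), c)   [R2 at 2]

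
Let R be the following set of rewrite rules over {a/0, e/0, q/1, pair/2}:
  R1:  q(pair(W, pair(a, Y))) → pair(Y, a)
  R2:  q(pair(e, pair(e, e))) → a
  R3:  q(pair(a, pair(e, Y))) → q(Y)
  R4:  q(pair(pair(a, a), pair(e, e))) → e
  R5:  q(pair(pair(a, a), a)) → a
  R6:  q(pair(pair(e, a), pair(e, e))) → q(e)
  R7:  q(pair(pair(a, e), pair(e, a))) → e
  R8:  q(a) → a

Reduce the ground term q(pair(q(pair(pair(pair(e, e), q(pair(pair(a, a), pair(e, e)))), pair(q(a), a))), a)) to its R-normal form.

a

1. q(pair(q(pair(pair(pair(e, e), q(pair(pair(a, a), pair(e, e)))), pair(q(a), a))), a))  →  q(pair(q(pair(pair(pair(e, e), e), pair(q(a), a))), a))   [R4 at 1.1.1.1.2]
2. q(pair(q(pair(pair(pair(e, e), e), pair(q(a), a))), a))  →  q(pair(q(pair(pair(pair(e, e), e), pair(a, a))), a))   [R8 at 1.1.1.2.1]
3. q(pair(q(pair(pair(pair(e, e), e), pair(a, a))), a))  →  q(pair(pair(a, a), a))   [R1 at 1.1]
4. q(pair(pair(a, a), a))  →  a   [R5 at ε]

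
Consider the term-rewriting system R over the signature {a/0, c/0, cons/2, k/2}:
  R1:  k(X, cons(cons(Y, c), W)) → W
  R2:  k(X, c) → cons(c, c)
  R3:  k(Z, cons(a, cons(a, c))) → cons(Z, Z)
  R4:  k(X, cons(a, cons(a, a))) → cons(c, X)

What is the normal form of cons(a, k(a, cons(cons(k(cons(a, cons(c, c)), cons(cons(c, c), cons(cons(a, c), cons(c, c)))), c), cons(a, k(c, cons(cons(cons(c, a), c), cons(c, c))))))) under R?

cons(a, cons(a, cons(c, c)))

1. cons(a, k(a, cons(cons(k(cons(a, cons(c, c)), cons(cons(c, c), cons(cons(a, c), cons(c, c)))), c), cons(a, k(c, cons(cons(cons(c, a), c), cons(c, c)))))))  →  cons(a, cons(a, k(c, cons(cons(cons(c, a), c), cons(c, c)))))   [R1 at 2]
2. cons(a, cons(a, k(c, cons(cons(cons(c, a), c), cons(c, c)))))  →  cons(a, cons(a, cons(c, c)))   [R1 at 2.2]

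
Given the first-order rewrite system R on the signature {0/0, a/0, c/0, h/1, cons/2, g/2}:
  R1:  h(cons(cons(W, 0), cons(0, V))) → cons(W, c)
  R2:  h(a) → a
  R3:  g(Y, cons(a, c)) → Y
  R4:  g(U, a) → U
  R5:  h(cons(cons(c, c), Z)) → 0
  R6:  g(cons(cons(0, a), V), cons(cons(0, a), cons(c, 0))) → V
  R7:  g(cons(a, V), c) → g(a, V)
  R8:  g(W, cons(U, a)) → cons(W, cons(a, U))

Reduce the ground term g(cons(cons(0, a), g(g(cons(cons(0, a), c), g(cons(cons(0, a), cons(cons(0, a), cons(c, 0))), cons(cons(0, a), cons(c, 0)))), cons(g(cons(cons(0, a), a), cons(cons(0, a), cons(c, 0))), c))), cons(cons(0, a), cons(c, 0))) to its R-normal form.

1. g(cons(cons(0, a), g(g(cons(cons(0, a), c), g(cons(cons(0, a), cons(cons(0, a), cons(c, 0))), cons(cons(0, a), cons(c, 0)))), cons(g(cons(cons(0, a), a), cons(cons(0, a), cons(c, 0))), c))), cons(cons(0, a), cons(c, 0)))  →  g(g(cons(cons(0, a), c), g(cons(cons(0, a), cons(cons(0, a), cons(c, 0))), cons(cons(0, a), cons(c, 0)))), cons(g(cons(cons(0, a), a), cons(cons(0, a), cons(c, 0))), c))   [R6 at ε]
2. g(g(cons(cons(0, a), c), g(cons(cons(0, a), cons(cons(0, a), cons(c, 0))), cons(cons(0, a), cons(c, 0)))), cons(g(cons(cons(0, a), a), cons(cons(0, a), cons(c, 0))), c))  →  g(g(cons(cons(0, a), c), cons(cons(0, a), cons(c, 0))), cons(g(cons(cons(0, a), a), cons(cons(0, a), cons(c, 0))), c))   [R6 at 1.2]
3. g(g(cons(cons(0, a), c), cons(cons(0, a), cons(c, 0))), cons(g(cons(cons(0, a), a), cons(cons(0, a), cons(c, 0))), c))  →  g(c, cons(g(cons(cons(0, a), a), cons(cons(0, a), cons(c, 0))), c))   [R6 at 1]
4. g(c, cons(g(cons(cons(0, a), a), cons(cons(0, a), cons(c, 0))), c))  →  g(c, cons(a, c))   [R6 at 2.1]
5. g(c, cons(a, c))  →  c   [R3 at ε]

c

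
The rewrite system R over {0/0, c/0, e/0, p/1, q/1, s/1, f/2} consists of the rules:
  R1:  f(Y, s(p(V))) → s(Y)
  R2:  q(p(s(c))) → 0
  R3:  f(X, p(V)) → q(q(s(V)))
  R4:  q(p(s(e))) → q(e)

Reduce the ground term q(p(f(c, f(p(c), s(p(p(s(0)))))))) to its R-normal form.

1. q(p(f(c, f(p(c), s(p(p(s(0))))))))  →  q(p(f(c, s(p(c)))))   [R1 at 1.1.2]
2. q(p(f(c, s(p(c)))))  →  q(p(s(c)))   [R1 at 1.1]
3. q(p(s(c)))  →  0   [R2 at ε]

0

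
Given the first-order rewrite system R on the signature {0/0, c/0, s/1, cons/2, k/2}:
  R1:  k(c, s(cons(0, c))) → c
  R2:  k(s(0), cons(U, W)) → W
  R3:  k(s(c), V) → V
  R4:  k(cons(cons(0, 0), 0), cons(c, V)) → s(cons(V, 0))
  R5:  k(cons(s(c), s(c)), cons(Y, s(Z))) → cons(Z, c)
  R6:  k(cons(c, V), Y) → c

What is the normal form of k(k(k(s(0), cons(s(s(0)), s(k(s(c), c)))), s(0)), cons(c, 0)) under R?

1. k(k(k(s(0), cons(s(s(0)), s(k(s(c), c)))), s(0)), cons(c, 0))  →  k(k(s(k(s(c), c)), s(0)), cons(c, 0))   [R2 at 1.1]
2. k(k(s(k(s(c), c)), s(0)), cons(c, 0))  →  k(k(s(c), s(0)), cons(c, 0))   [R3 at 1.1.1]
3. k(k(s(c), s(0)), cons(c, 0))  →  k(s(0), cons(c, 0))   [R3 at 1]
4. k(s(0), cons(c, 0))  →  0   [R2 at ε]

0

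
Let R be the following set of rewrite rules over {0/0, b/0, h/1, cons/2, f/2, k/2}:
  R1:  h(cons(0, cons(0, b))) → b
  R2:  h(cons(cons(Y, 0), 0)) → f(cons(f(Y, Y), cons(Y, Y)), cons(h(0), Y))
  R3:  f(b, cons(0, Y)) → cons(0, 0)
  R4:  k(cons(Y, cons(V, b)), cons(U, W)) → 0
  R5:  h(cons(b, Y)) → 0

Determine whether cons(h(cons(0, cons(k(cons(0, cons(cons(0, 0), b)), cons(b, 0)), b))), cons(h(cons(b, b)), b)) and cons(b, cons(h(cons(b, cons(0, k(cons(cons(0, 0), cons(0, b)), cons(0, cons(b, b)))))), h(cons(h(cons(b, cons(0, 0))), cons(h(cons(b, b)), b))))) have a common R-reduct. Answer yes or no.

Reduce t₁ = cons(h(cons(0, cons(k(cons(0, cons(cons(0, 0), b)), cons(b, 0)), b))), cons(h(cons(b, b)), b)):
1. cons(h(cons(0, cons(k(cons(0, cons(cons(0, 0), b)), cons(b, 0)), b))), cons(h(cons(b, b)), b))  →  cons(h(cons(0, cons(0, b))), cons(h(cons(b, b)), b))   [R4 at 1.1.2.1]
2. cons(h(cons(0, cons(0, b))), cons(h(cons(b, b)), b))  →  cons(b, cons(h(cons(b, b)), b))   [R1 at 1]
3. cons(b, cons(h(cons(b, b)), b))  →  cons(b, cons(0, b))   [R5 at 2.1]

Reduce t₂ = cons(b, cons(h(cons(b, cons(0, k(cons(cons(0, 0), cons(0, b)), cons(0, cons(b, b)))))), h(cons(h(cons(b, cons(0, 0))), cons(h(cons(b, b)), b))))):
1. cons(b, cons(h(cons(b, cons(0, k(cons(cons(0, 0), cons(0, b)), cons(0, cons(b, b)))))), h(cons(h(cons(b, cons(0, 0))), cons(h(cons(b, b)), b)))))  →  cons(b, cons(0, h(cons(h(cons(b, cons(0, 0))), cons(h(cons(b, b)), b)))))   [R5 at 2.1]
2. cons(b, cons(0, h(cons(h(cons(b, cons(0, 0))), cons(h(cons(b, b)), b)))))  →  cons(b, cons(0, h(cons(0, cons(h(cons(b, b)), b)))))   [R5 at 2.2.1.1]
3. cons(b, cons(0, h(cons(0, cons(h(cons(b, b)), b)))))  →  cons(b, cons(0, h(cons(0, cons(0, b)))))   [R5 at 2.2.1.2.1]
4. cons(b, cons(0, h(cons(0, cons(0, b)))))  →  cons(b, cons(0, b))   [R1 at 2.2]

yes — NF(t₁) = cons(b, cons(0, b)), NF(t₂) = cons(b, cons(0, b))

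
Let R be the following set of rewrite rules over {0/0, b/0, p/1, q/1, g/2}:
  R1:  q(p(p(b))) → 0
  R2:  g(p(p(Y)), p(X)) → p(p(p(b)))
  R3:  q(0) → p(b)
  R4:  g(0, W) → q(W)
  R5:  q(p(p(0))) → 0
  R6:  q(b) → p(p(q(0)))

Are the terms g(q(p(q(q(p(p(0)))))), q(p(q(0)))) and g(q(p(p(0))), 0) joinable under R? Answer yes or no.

Reduce t₁ = g(q(p(q(q(p(p(0)))))), q(p(q(0)))):
1. g(q(p(q(q(p(p(0)))))), q(p(q(0))))  →  g(q(p(q(0))), q(p(q(0))))   [R5 at 1.1.1.1]
2. g(q(p(q(0))), q(p(q(0))))  →  g(q(p(p(b))), q(p(q(0))))   [R3 at 1.1.1]
3. g(q(p(p(b))), q(p(q(0))))  →  g(0, q(p(q(0))))   [R1 at 1]
4. g(0, q(p(q(0))))  →  q(q(p(q(0))))   [R4 at ε]
5. q(q(p(q(0))))  →  q(q(p(p(b))))   [R3 at 1.1.1]
6. q(q(p(p(b))))  →  q(0)   [R1 at 1]
7. q(0)  →  p(b)   [R3 at ε]

Reduce t₂ = g(q(p(p(0))), 0):
1. g(q(p(p(0))), 0)  →  g(0, 0)   [R5 at 1]
2. g(0, 0)  →  q(0)   [R4 at ε]
3. q(0)  →  p(b)   [R3 at ε]

yes — NF(t₁) = p(b), NF(t₂) = p(b)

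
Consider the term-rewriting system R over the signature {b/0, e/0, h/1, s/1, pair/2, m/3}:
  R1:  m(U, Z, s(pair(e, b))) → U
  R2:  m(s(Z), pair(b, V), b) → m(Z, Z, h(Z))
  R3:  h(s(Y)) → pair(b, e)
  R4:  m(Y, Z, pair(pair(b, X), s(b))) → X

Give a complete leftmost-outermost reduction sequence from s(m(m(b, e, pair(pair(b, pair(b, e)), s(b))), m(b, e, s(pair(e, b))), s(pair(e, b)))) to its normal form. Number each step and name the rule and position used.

s(pair(b, e))

1. s(m(m(b, e, pair(pair(b, pair(b, e)), s(b))), m(b, e, s(pair(e, b))), s(pair(e, b))))  →  s(m(b, e, pair(pair(b, pair(b, e)), s(b))))   [R1 at 1]
2. s(m(b, e, pair(pair(b, pair(b, e)), s(b))))  →  s(pair(b, e))   [R4 at 1]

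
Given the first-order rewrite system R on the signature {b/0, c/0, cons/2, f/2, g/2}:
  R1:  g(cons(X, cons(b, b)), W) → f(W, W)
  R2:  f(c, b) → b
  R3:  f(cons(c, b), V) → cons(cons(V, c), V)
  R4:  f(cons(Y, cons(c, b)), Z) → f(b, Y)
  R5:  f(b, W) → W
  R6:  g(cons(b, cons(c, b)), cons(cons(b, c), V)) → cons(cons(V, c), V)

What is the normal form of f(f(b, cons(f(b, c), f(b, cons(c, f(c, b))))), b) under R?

1. f(f(b, cons(f(b, c), f(b, cons(c, f(c, b))))), b)  →  f(cons(f(b, c), f(b, cons(c, f(c, b)))), b)   [R5 at 1]
2. f(cons(f(b, c), f(b, cons(c, f(c, b)))), b)  →  f(cons(c, f(b, cons(c, f(c, b)))), b)   [R5 at 1.1]
3. f(cons(c, f(b, cons(c, f(c, b)))), b)  →  f(cons(c, cons(c, f(c, b))), b)   [R5 at 1.2]
4. f(cons(c, cons(c, f(c, b))), b)  →  f(cons(c, cons(c, b)), b)   [R2 at 1.2.2]
5. f(cons(c, cons(c, b)), b)  →  f(b, c)   [R4 at ε]
6. f(b, c)  →  c   [R5 at ε]

c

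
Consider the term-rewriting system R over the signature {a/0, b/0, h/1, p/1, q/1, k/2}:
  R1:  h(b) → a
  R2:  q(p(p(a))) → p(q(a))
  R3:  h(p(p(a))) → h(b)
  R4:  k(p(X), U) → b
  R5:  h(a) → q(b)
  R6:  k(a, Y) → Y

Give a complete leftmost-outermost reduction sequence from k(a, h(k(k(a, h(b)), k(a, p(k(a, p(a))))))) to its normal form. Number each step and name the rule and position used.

1. k(a, h(k(k(a, h(b)), k(a, p(k(a, p(a)))))))  →  h(k(k(a, h(b)), k(a, p(k(a, p(a))))))   [R6 at ε]
2. h(k(k(a, h(b)), k(a, p(k(a, p(a))))))  →  h(k(h(b), k(a, p(k(a, p(a))))))   [R6 at 1.1]
3. h(k(h(b), k(a, p(k(a, p(a))))))  →  h(k(a, k(a, p(k(a, p(a))))))   [R1 at 1.1]
4. h(k(a, k(a, p(k(a, p(a))))))  →  h(k(a, p(k(a, p(a)))))   [R6 at 1]
5. h(k(a, p(k(a, p(a)))))  →  h(p(k(a, p(a))))   [R6 at 1]
6. h(p(k(a, p(a))))  →  h(p(p(a)))   [R6 at 1.1]
7. h(p(p(a)))  →  h(b)   [R3 at ε]
8. h(b)  →  a   [R1 at ε]

a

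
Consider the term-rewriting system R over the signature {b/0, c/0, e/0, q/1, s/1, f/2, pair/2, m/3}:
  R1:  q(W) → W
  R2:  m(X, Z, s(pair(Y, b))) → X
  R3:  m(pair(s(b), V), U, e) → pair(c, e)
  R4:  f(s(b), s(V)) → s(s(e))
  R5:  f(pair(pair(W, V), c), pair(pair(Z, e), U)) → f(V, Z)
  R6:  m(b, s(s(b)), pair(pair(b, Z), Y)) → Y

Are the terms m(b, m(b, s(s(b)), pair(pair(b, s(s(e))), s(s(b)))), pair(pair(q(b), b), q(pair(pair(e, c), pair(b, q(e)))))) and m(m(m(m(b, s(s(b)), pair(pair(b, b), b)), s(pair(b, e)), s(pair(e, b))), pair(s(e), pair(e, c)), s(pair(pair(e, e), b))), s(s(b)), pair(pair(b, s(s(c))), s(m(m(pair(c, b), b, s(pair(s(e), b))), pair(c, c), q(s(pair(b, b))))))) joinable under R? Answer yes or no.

Reduce t₁ = m(b, m(b, s(s(b)), pair(pair(b, s(s(e))), s(s(b)))), pair(pair(q(b), b), q(pair(pair(e, c), pair(b, q(e)))))):
1. m(b, m(b, s(s(b)), pair(pair(b, s(s(e))), s(s(b)))), pair(pair(q(b), b), q(pair(pair(e, c), pair(b, q(e))))))  →  m(b, s(s(b)), pair(pair(q(b), b), q(pair(pair(e, c), pair(b, q(e))))))   [R6 at 2]
2. m(b, s(s(b)), pair(pair(q(b), b), q(pair(pair(e, c), pair(b, q(e))))))  →  m(b, s(s(b)), pair(pair(b, b), q(pair(pair(e, c), pair(b, q(e))))))   [R1 at 3.1.1]
3. m(b, s(s(b)), pair(pair(b, b), q(pair(pair(e, c), pair(b, q(e))))))  →  q(pair(pair(e, c), pair(b, q(e))))   [R6 at ε]
4. q(pair(pair(e, c), pair(b, q(e))))  →  pair(pair(e, c), pair(b, q(e)))   [R1 at ε]
5. pair(pair(e, c), pair(b, q(e)))  →  pair(pair(e, c), pair(b, e))   [R1 at 2.2]

Reduce t₂ = m(m(m(m(b, s(s(b)), pair(pair(b, b), b)), s(pair(b, e)), s(pair(e, b))), pair(s(e), pair(e, c)), s(pair(pair(e, e), b))), s(s(b)), pair(pair(b, s(s(c))), s(m(m(pair(c, b), b, s(pair(s(e), b))), pair(c, c), q(s(pair(b, b))))))):
1. m(m(m(m(b, s(s(b)), pair(pair(b, b), b)), s(pair(b, e)), s(pair(e, b))), pair(s(e), pair(e, c)), s(pair(pair(e, e), b))), s(s(b)), pair(pair(b, s(s(c))), s(m(m(pair(c, b), b, s(pair(s(e), b))), pair(c, c), q(s(pair(b, b)))))))  →  m(m(m(b, s(s(b)), pair(pair(b, b), b)), s(pair(b, e)), s(pair(e, b))), s(s(b)), pair(pair(b, s(s(c))), s(m(m(pair(c, b), b, s(pair(s(e), b))), pair(c, c), q(s(pair(b, b)))))))   [R2 at 1]
2. m(m(m(b, s(s(b)), pair(pair(b, b), b)), s(pair(b, e)), s(pair(e, b))), s(s(b)), pair(pair(b, s(s(c))), s(m(m(pair(c, b), b, s(pair(s(e), b))), pair(c, c), q(s(pair(b, b)))))))  →  m(m(b, s(s(b)), pair(pair(b, b), b)), s(s(b)), pair(pair(b, s(s(c))), s(m(m(pair(c, b), b, s(pair(s(e), b))), pair(c, c), q(s(pair(b, b)))))))   [R2 at 1]
3. m(m(b, s(s(b)), pair(pair(b, b), b)), s(s(b)), pair(pair(b, s(s(c))), s(m(m(pair(c, b), b, s(pair(s(e), b))), pair(c, c), q(s(pair(b, b)))))))  →  m(b, s(s(b)), pair(pair(b, s(s(c))), s(m(m(pair(c, b), b, s(pair(s(e), b))), pair(c, c), q(s(pair(b, b)))))))   [R6 at 1]
4. m(b, s(s(b)), pair(pair(b, s(s(c))), s(m(m(pair(c, b), b, s(pair(s(e), b))), pair(c, c), q(s(pair(b, b)))))))  →  s(m(m(pair(c, b), b, s(pair(s(e), b))), pair(c, c), q(s(pair(b, b)))))   [R6 at ε]
5. s(m(m(pair(c, b), b, s(pair(s(e), b))), pair(c, c), q(s(pair(b, b)))))  →  s(m(pair(c, b), pair(c, c), q(s(pair(b, b)))))   [R2 at 1.1]
6. s(m(pair(c, b), pair(c, c), q(s(pair(b, b)))))  →  s(m(pair(c, b), pair(c, c), s(pair(b, b))))   [R1 at 1.3]
7. s(m(pair(c, b), pair(c, c), s(pair(b, b))))  →  s(pair(c, b))   [R2 at 1]

no — NF(t₁) = pair(pair(e, c), pair(b, e)), NF(t₂) = s(pair(c, b))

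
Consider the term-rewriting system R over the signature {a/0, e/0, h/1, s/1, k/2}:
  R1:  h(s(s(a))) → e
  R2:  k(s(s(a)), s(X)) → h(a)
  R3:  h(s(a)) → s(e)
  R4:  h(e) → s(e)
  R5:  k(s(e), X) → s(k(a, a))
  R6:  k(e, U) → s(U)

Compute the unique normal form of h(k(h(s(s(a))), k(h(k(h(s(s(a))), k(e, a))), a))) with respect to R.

1. h(k(h(s(s(a))), k(h(k(h(s(s(a))), k(e, a))), a)))  →  h(k(e, k(h(k(h(s(s(a))), k(e, a))), a)))   [R1 at 1.1]
2. h(k(e, k(h(k(h(s(s(a))), k(e, a))), a)))  →  h(s(k(h(k(h(s(s(a))), k(e, a))), a)))   [R6 at 1]
3. h(s(k(h(k(h(s(s(a))), k(e, a))), a)))  →  h(s(k(h(k(e, k(e, a))), a)))   [R1 at 1.1.1.1.1]
4. h(s(k(h(k(e, k(e, a))), a)))  →  h(s(k(h(s(k(e, a))), a)))   [R6 at 1.1.1.1]
5. h(s(k(h(s(k(e, a))), a)))  →  h(s(k(h(s(s(a))), a)))   [R6 at 1.1.1.1.1]
6. h(s(k(h(s(s(a))), a)))  →  h(s(k(e, a)))   [R1 at 1.1.1]
7. h(s(k(e, a)))  →  h(s(s(a)))   [R6 at 1.1]
8. h(s(s(a)))  →  e   [R1 at ε]

e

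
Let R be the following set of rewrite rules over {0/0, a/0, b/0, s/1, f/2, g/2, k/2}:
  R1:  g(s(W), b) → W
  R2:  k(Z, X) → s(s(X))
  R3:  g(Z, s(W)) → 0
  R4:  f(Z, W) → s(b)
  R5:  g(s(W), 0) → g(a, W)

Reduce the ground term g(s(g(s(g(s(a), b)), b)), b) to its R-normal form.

a

1. g(s(g(s(g(s(a), b)), b)), b)  →  g(s(g(s(a), b)), b)   [R1 at ε]
2. g(s(g(s(a), b)), b)  →  g(s(a), b)   [R1 at ε]
3. g(s(a), b)  →  a   [R1 at ε]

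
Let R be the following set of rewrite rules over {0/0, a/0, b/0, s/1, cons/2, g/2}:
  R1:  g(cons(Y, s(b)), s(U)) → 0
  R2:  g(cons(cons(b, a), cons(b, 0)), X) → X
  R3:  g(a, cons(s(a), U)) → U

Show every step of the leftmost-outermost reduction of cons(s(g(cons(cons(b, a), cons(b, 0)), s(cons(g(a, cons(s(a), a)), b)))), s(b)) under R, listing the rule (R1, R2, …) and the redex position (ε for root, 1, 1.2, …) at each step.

cons(s(s(cons(a, b))), s(b))

1. cons(s(g(cons(cons(b, a), cons(b, 0)), s(cons(g(a, cons(s(a), a)), b)))), s(b))  →  cons(s(s(cons(g(a, cons(s(a), a)), b))), s(b))   [R2 at 1.1]
2. cons(s(s(cons(g(a, cons(s(a), a)), b))), s(b))  →  cons(s(s(cons(a, b))), s(b))   [R3 at 1.1.1.1]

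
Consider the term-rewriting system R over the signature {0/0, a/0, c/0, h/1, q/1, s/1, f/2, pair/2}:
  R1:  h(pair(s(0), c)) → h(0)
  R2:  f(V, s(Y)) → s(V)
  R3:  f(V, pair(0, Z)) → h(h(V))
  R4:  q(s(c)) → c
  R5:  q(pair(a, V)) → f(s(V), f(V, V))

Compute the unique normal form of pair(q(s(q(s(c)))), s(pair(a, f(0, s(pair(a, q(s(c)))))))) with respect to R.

pair(c, s(pair(a, s(0))))

1. pair(q(s(q(s(c)))), s(pair(a, f(0, s(pair(a, q(s(c))))))))  →  pair(q(s(c)), s(pair(a, f(0, s(pair(a, q(s(c))))))))   [R4 at 1.1.1]
2. pair(q(s(c)), s(pair(a, f(0, s(pair(a, q(s(c))))))))  →  pair(c, s(pair(a, f(0, s(pair(a, q(s(c))))))))   [R4 at 1]
3. pair(c, s(pair(a, f(0, s(pair(a, q(s(c))))))))  →  pair(c, s(pair(a, s(0))))   [R2 at 2.1.2]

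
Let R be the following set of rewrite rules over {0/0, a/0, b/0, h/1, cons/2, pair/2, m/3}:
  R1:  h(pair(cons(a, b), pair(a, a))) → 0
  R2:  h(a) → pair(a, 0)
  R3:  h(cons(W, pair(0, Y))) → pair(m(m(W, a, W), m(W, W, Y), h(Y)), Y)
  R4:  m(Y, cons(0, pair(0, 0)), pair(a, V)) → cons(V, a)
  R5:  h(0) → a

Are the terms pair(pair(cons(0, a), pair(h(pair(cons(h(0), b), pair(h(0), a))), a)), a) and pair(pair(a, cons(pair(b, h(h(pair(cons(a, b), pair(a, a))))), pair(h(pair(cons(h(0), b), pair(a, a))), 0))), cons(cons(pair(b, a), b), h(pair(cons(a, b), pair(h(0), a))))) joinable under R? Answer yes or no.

no — NF(t₁) = pair(pair(cons(0, a), pair(0, a)), a), NF(t₂) = pair(pair(a, cons(pair(b, a), pair(0, 0))), cons(cons(pair(b, a), b), 0))

Reduce t₁ = pair(pair(cons(0, a), pair(h(pair(cons(h(0), b), pair(h(0), a))), a)), a):
1. pair(pair(cons(0, a), pair(h(pair(cons(h(0), b), pair(h(0), a))), a)), a)  →  pair(pair(cons(0, a), pair(h(pair(cons(a, b), pair(h(0), a))), a)), a)   [R5 at 1.2.1.1.1.1]
2. pair(pair(cons(0, a), pair(h(pair(cons(a, b), pair(h(0), a))), a)), a)  →  pair(pair(cons(0, a), pair(h(pair(cons(a, b), pair(a, a))), a)), a)   [R5 at 1.2.1.1.2.1]
3. pair(pair(cons(0, a), pair(h(pair(cons(a, b), pair(a, a))), a)), a)  →  pair(pair(cons(0, a), pair(0, a)), a)   [R1 at 1.2.1]

Reduce t₂ = pair(pair(a, cons(pair(b, h(h(pair(cons(a, b), pair(a, a))))), pair(h(pair(cons(h(0), b), pair(a, a))), 0))), cons(cons(pair(b, a), b), h(pair(cons(a, b), pair(h(0), a))))):
1. pair(pair(a, cons(pair(b, h(h(pair(cons(a, b), pair(a, a))))), pair(h(pair(cons(h(0), b), pair(a, a))), 0))), cons(cons(pair(b, a), b), h(pair(cons(a, b), pair(h(0), a)))))  →  pair(pair(a, cons(pair(b, h(0)), pair(h(pair(cons(h(0), b), pair(a, a))), 0))), cons(cons(pair(b, a), b), h(pair(cons(a, b), pair(h(0), a)))))   [R1 at 1.2.1.2.1]
2. pair(pair(a, cons(pair(b, h(0)), pair(h(pair(cons(h(0), b), pair(a, a))), 0))), cons(cons(pair(b, a), b), h(pair(cons(a, b), pair(h(0), a)))))  →  pair(pair(a, cons(pair(b, a), pair(h(pair(cons(h(0), b), pair(a, a))), 0))), cons(cons(pair(b, a), b), h(pair(cons(a, b), pair(h(0), a)))))   [R5 at 1.2.1.2]
3. pair(pair(a, cons(pair(b, a), pair(h(pair(cons(h(0), b), pair(a, a))), 0))), cons(cons(pair(b, a), b), h(pair(cons(a, b), pair(h(0), a)))))  →  pair(pair(a, cons(pair(b, a), pair(h(pair(cons(a, b), pair(a, a))), 0))), cons(cons(pair(b, a), b), h(pair(cons(a, b), pair(h(0), a)))))   [R5 at 1.2.2.1.1.1.1]
4. pair(pair(a, cons(pair(b, a), pair(h(pair(cons(a, b), pair(a, a))), 0))), cons(cons(pair(b, a), b), h(pair(cons(a, b), pair(h(0), a)))))  →  pair(pair(a, cons(pair(b, a), pair(0, 0))), cons(cons(pair(b, a), b), h(pair(cons(a, b), pair(h(0), a)))))   [R1 at 1.2.2.1]
5. pair(pair(a, cons(pair(b, a), pair(0, 0))), cons(cons(pair(b, a), b), h(pair(cons(a, b), pair(h(0), a)))))  →  pair(pair(a, cons(pair(b, a), pair(0, 0))), cons(cons(pair(b, a), b), h(pair(cons(a, b), pair(a, a)))))   [R5 at 2.2.1.2.1]
6. pair(pair(a, cons(pair(b, a), pair(0, 0))), cons(cons(pair(b, a), b), h(pair(cons(a, b), pair(a, a)))))  →  pair(pair(a, cons(pair(b, a), pair(0, 0))), cons(cons(pair(b, a), b), 0))   [R1 at 2.2]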